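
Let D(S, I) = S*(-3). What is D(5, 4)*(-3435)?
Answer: 51525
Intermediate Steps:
D(S, I) = -3*S
D(5, 4)*(-3435) = -3*5*(-3435) = -15*(-3435) = 51525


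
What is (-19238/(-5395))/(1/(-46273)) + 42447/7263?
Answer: -2155097803199/13061295 ≈ -1.6500e+5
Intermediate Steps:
(-19238/(-5395))/(1/(-46273)) + 42447/7263 = (-19238*(-1/5395))/(-1/46273) + 42447*(1/7263) = (19238/5395)*(-46273) + 14149/2421 = -890199974/5395 + 14149/2421 = -2155097803199/13061295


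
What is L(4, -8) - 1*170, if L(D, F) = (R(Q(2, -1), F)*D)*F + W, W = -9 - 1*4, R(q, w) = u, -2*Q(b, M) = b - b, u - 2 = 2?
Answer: -311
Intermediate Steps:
u = 4 (u = 2 + 2 = 4)
Q(b, M) = 0 (Q(b, M) = -(b - b)/2 = -½*0 = 0)
R(q, w) = 4
W = -13 (W = -9 - 4 = -13)
L(D, F) = -13 + 4*D*F (L(D, F) = (4*D)*F - 13 = 4*D*F - 13 = -13 + 4*D*F)
L(4, -8) - 1*170 = (-13 + 4*4*(-8)) - 1*170 = (-13 - 128) - 170 = -141 - 170 = -311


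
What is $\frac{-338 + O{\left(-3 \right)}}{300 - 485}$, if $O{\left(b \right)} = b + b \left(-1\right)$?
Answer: $\frac{338}{185} \approx 1.827$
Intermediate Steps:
$O{\left(b \right)} = 0$ ($O{\left(b \right)} = b - b = 0$)
$\frac{-338 + O{\left(-3 \right)}}{300 - 485} = \frac{-338 + 0}{300 - 485} = - \frac{338}{-185} = \left(-338\right) \left(- \frac{1}{185}\right) = \frac{338}{185}$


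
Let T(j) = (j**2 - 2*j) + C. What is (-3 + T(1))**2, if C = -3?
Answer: 49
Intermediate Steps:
T(j) = -3 + j**2 - 2*j (T(j) = (j**2 - 2*j) - 3 = -3 + j**2 - 2*j)
(-3 + T(1))**2 = (-3 + (-3 + 1**2 - 2*1))**2 = (-3 + (-3 + 1 - 2))**2 = (-3 - 4)**2 = (-7)**2 = 49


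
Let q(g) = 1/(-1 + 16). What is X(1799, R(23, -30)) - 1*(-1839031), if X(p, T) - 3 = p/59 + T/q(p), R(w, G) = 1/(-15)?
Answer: 108504746/59 ≈ 1.8391e+6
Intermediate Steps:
R(w, G) = -1/15
q(g) = 1/15
X(p, T) = 3 + 15*T + p/59 (X(p, T) = 3 + (p/59 + T/(1/15)) = 3 + (p*(1/59) + T*15) = 3 + (p/59 + 15*T) = 3 + (15*T + p/59) = 3 + 15*T + p/59)
X(1799, R(23, -30)) - 1*(-1839031) = (3 + 15*(-1/15) + (1/59)*1799) - 1*(-1839031) = (3 - 1 + 1799/59) + 1839031 = 1917/59 + 1839031 = 108504746/59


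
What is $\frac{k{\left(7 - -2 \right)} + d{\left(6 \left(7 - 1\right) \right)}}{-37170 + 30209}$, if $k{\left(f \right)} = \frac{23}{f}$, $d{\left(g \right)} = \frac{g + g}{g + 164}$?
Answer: $- \frac{656}{1566225} \approx -0.00041884$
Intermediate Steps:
$d{\left(g \right)} = \frac{2 g}{164 + g}$
$\frac{k{\left(7 - -2 \right)} + d{\left(6 \left(7 - 1\right) \right)}}{-37170 + 30209} = \frac{\frac{23}{7 - -2} + \frac{2 \cdot 6 \left(7 - 1\right)}{164 + 6 \left(7 - 1\right)}}{-37170 + 30209} = \frac{\frac{23}{7 + 2} + \frac{2 \cdot 6 \cdot 6}{164 + 6 \cdot 6}}{-6961} = \left(\frac{23}{9} + 2 \cdot 36 \frac{1}{164 + 36}\right) \left(- \frac{1}{6961}\right) = \left(23 \cdot \frac{1}{9} + 2 \cdot 36 \cdot \frac{1}{200}\right) \left(- \frac{1}{6961}\right) = \left(\frac{23}{9} + 2 \cdot 36 \cdot \frac{1}{200}\right) \left(- \frac{1}{6961}\right) = \left(\frac{23}{9} + \frac{9}{25}\right) \left(- \frac{1}{6961}\right) = \frac{656}{225} \left(- \frac{1}{6961}\right) = - \frac{656}{1566225}$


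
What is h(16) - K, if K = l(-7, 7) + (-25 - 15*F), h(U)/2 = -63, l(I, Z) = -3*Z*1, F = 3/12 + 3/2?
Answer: -215/4 ≈ -53.750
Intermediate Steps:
F = 7/4 (F = 3*(1/12) + 3*(½) = ¼ + 3/2 = 7/4 ≈ 1.7500)
l(I, Z) = -3*Z
h(U) = -126 (h(U) = 2*(-63) = -126)
K = -289/4 (K = -3*7 + (-25 - 15*7/4) = -21 + (-25 - 105/4) = -21 - 205/4 = -289/4 ≈ -72.250)
h(16) - K = -126 - 1*(-289/4) = -126 + 289/4 = -215/4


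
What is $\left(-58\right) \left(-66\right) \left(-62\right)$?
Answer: $-237336$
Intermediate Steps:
$\left(-58\right) \left(-66\right) \left(-62\right) = 3828 \left(-62\right) = -237336$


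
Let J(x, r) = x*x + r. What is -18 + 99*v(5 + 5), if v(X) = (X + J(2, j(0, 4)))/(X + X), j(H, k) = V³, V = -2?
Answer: 117/10 ≈ 11.700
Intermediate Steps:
j(H, k) = -8 (j(H, k) = (-2)³ = -8)
J(x, r) = r + x² (J(x, r) = x² + r = r + x²)
v(X) = (-4 + X)/(2*X) (v(X) = (X + (-8 + 2²))/(X + X) = (X + (-8 + 4))/((2*X)) = (X - 4)*(1/(2*X)) = (-4 + X)*(1/(2*X)) = (-4 + X)/(2*X))
-18 + 99*v(5 + 5) = -18 + 99*((-4 + (5 + 5))/(2*(5 + 5))) = -18 + 99*((½)*(-4 + 10)/10) = -18 + 99*((½)*(⅒)*6) = -18 + 99*(3/10) = -18 + 297/10 = 117/10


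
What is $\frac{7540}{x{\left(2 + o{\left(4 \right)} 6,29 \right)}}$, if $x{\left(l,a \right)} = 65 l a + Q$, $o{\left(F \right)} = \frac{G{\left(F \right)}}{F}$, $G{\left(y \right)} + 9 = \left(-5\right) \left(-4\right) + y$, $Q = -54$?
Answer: $\frac{15080}{92257} \approx 0.16346$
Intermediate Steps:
$G{\left(y \right)} = 11 + y$ ($G{\left(y \right)} = -9 + \left(\left(-5\right) \left(-4\right) + y\right) = -9 + \left(20 + y\right) = 11 + y$)
$o{\left(F \right)} = \frac{11 + F}{F}$
$x{\left(l,a \right)} = -54 + 65 a l$ ($x{\left(l,a \right)} = 65 l a - 54 = 65 a l - 54 = -54 + 65 a l$)
$\frac{7540}{x{\left(2 + o{\left(4 \right)} 6,29 \right)}} = \frac{7540}{-54 + 65 \cdot 29 \left(2 + \frac{11 + 4}{4} \cdot 6\right)} = \frac{7540}{-54 + 65 \cdot 29 \left(2 + \frac{1}{4} \cdot 15 \cdot 6\right)} = \frac{7540}{-54 + 65 \cdot 29 \left(2 + \frac{15}{4} \cdot 6\right)} = \frac{7540}{-54 + 65 \cdot 29 \left(2 + \frac{45}{2}\right)} = \frac{7540}{-54 + 65 \cdot 29 \cdot \frac{49}{2}} = \frac{7540}{-54 + \frac{92365}{2}} = \frac{7540}{\frac{92257}{2}} = 7540 \cdot \frac{2}{92257} = \frac{15080}{92257}$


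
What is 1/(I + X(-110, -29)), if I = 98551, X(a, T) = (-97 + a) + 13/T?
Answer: 29/2851963 ≈ 1.0168e-5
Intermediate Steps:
X(a, T) = -97 + a + 13/T
1/(I + X(-110, -29)) = 1/(98551 + (-97 - 110 + 13/(-29))) = 1/(98551 + (-97 - 110 + 13*(-1/29))) = 1/(98551 + (-97 - 110 - 13/29)) = 1/(98551 - 6016/29) = 1/(2851963/29) = 29/2851963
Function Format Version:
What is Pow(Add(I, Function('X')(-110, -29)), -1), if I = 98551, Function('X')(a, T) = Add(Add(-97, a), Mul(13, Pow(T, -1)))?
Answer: Rational(29, 2851963) ≈ 1.0168e-5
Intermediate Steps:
Function('X')(a, T) = Add(-97, a, Mul(13, Pow(T, -1)))
Pow(Add(I, Function('X')(-110, -29)), -1) = Pow(Add(98551, Add(-97, -110, Mul(13, Pow(-29, -1)))), -1) = Pow(Add(98551, Add(-97, -110, Mul(13, Rational(-1, 29)))), -1) = Pow(Add(98551, Add(-97, -110, Rational(-13, 29))), -1) = Pow(Add(98551, Rational(-6016, 29)), -1) = Pow(Rational(2851963, 29), -1) = Rational(29, 2851963)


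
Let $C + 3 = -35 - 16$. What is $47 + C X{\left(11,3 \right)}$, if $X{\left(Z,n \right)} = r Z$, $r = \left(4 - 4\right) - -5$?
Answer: $-2923$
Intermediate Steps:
$r = 5$ ($r = 0 + 5 = 5$)
$X{\left(Z,n \right)} = 5 Z$
$C = -54$ ($C = -3 - 51 = -54$)
$47 + C X{\left(11,3 \right)} = 47 - 54 \cdot 5 \cdot 11 = 47 - 2970 = -2923$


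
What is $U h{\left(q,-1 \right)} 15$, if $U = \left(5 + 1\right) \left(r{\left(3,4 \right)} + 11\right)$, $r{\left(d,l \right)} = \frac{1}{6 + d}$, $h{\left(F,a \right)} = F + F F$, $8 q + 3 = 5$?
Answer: $\frac{625}{2} \approx 312.5$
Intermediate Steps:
$q = \frac{1}{4}$ ($q = - \frac{3}{8} + \frac{1}{8} \cdot 5 = - \frac{3}{8} + \frac{5}{8} = \frac{1}{4} \approx 0.25$)
$h{\left(F,a \right)} = F + F^{2}$
$U = \frac{200}{3}$ ($U = \left(5 + 1\right) \left(\frac{1}{6 + 3} + 11\right) = 6 \left(\frac{1}{9} + 11\right) = 6 \cdot \frac{100}{9} = \frac{200}{3} \approx 66.667$)
$U h{\left(q,-1 \right)} 15 = \frac{200 \frac{1 + \frac{1}{4}}{4}}{3} \cdot 15 = \frac{200 \cdot \frac{1}{4} \cdot \frac{5}{4}}{3} \cdot 15 = \frac{200}{3} \cdot \frac{5}{16} \cdot 15 = \frac{125}{6} \cdot 15 = \frac{625}{2}$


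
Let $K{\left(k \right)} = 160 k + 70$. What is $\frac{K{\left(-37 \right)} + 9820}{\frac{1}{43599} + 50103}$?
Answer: $\frac{86544015}{1092220349} \approx 0.079237$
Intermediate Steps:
$K{\left(k \right)} = 70 + 160 k$
$\frac{K{\left(-37 \right)} + 9820}{\frac{1}{43599} + 50103} = \frac{\left(70 + 160 \left(-37\right)\right) + 9820}{\frac{1}{43599} + 50103} = \frac{\left(70 - 5920\right) + 9820}{\frac{1}{43599} + 50103} = \frac{-5850 + 9820}{\frac{2184440698}{43599}} = 3970 \cdot \frac{43599}{2184440698} = \frac{86544015}{1092220349}$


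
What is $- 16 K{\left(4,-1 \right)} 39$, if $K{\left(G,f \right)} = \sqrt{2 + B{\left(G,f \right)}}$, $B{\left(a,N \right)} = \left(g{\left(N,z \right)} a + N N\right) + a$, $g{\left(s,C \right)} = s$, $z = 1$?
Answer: $- 624 \sqrt{3} \approx -1080.8$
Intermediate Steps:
$B{\left(a,N \right)} = a + N^{2} + N a$ ($B{\left(a,N \right)} = \left(N a + N N\right) + a = \left(N a + N^{2}\right) + a = \left(N^{2} + N a\right) + a = a + N^{2} + N a$)
$K{\left(G,f \right)} = \sqrt{2 + G + f^{2} + G f}$ ($K{\left(G,f \right)} = \sqrt{2 + \left(G + f^{2} + f G\right)} = \sqrt{2 + \left(G + f^{2} + G f\right)} = \sqrt{2 + G + f^{2} + G f}$)
$- 16 K{\left(4,-1 \right)} 39 = - 16 \sqrt{2 + 4 + \left(-1\right)^{2} + 4 \left(-1\right)} 39 = - 16 \sqrt{2 + 4 + 1 - 4} \cdot 39 = - 16 \sqrt{3} \cdot 39 = - 624 \sqrt{3}$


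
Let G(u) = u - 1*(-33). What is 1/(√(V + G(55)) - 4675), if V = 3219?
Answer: -4675/21852318 - √3307/21852318 ≈ -0.00021657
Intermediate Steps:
G(u) = 33 + u (G(u) = u + 33 = 33 + u)
1/(√(V + G(55)) - 4675) = 1/(√(3219 + (33 + 55)) - 4675) = 1/(√(3219 + 88) - 4675) = 1/(√3307 - 4675) = 1/(-4675 + √3307)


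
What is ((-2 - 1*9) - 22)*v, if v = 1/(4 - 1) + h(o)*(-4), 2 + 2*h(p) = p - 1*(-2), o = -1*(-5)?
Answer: 319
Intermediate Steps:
o = 5
h(p) = p/2 (h(p) = -1 + (p - 1*(-2))/2 = -1 + (p + 2)/2 = -1 + (2 + p)/2 = -1 + (1 + p/2) = p/2)
v = -29/3 (v = 1/(4 - 1) + ((½)*5)*(-4) = 1/3 + (5/2)*(-4) = ⅓ - 10 = -29/3 ≈ -9.6667)
((-2 - 1*9) - 22)*v = ((-2 - 1*9) - 22)*(-29/3) = ((-2 - 9) - 22)*(-29/3) = (-11 - 22)*(-29/3) = -33*(-29/3) = 319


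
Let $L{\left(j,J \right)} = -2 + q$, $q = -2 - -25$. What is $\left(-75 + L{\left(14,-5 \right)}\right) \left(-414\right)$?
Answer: $22356$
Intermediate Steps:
$q = 23$ ($q = -2 + 25 = 23$)
$L{\left(j,J \right)} = 21$ ($L{\left(j,J \right)} = -2 + 23 = 21$)
$\left(-75 + L{\left(14,-5 \right)}\right) \left(-414\right) = \left(-75 + 21\right) \left(-414\right) = \left(-54\right) \left(-414\right) = 22356$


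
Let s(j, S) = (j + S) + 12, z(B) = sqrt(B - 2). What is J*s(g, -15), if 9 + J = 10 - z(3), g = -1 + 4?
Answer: 0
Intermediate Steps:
g = 3
z(B) = sqrt(-2 + B)
s(j, S) = 12 + S + j (s(j, S) = (S + j) + 12 = 12 + S + j)
J = 0 (J = -9 + (10 - sqrt(-2 + 3)) = -9 + (10 - sqrt(1)) = -9 + (10 - 1*1) = -9 + (10 - 1) = -9 + 9 = 0)
J*s(g, -15) = 0*(12 - 15 + 3) = 0*0 = 0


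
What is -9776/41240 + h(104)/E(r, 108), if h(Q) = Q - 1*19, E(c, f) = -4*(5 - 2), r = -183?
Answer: -452839/61860 ≈ -7.3204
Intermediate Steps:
E(c, f) = -12 (E(c, f) = -4*3 = -12)
h(Q) = -19 + Q (h(Q) = Q - 19 = -19 + Q)
-9776/41240 + h(104)/E(r, 108) = -9776/41240 + (-19 + 104)/(-12) = -9776*1/41240 + 85*(-1/12) = -1222/5155 - 85/12 = -452839/61860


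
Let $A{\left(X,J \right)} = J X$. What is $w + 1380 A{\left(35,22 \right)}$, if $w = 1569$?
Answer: $1064169$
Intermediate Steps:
$w + 1380 A{\left(35,22 \right)} = 1569 + 1380 \cdot 22 \cdot 35 = 1569 + 1380 \cdot 770 = 1569 + 1062600 = 1064169$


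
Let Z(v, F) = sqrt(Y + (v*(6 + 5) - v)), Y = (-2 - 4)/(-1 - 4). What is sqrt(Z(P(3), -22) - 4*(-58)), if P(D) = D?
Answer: sqrt(5800 + 10*sqrt(195))/5 ≈ 15.414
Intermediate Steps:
Y = 6/5 (Y = -6/(-5) = -6*(-1/5) = 6/5 ≈ 1.2000)
Z(v, F) = sqrt(6/5 + 10*v) (Z(v, F) = sqrt(6/5 + (v*(6 + 5) - v)) = sqrt(6/5 + (v*11 - v)) = sqrt(6/5 + (11*v - v)) = sqrt(6/5 + 10*v))
sqrt(Z(P(3), -22) - 4*(-58)) = sqrt(sqrt(30 + 250*3)/5 - 4*(-58)) = sqrt(sqrt(30 + 750)/5 + 232) = sqrt(sqrt(780)/5 + 232) = sqrt((2*sqrt(195))/5 + 232) = sqrt(2*sqrt(195)/5 + 232) = sqrt(232 + 2*sqrt(195)/5)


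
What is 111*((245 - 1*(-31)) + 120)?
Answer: 43956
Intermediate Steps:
111*((245 - 1*(-31)) + 120) = 111*((245 + 31) + 120) = 111*(276 + 120) = 111*396 = 43956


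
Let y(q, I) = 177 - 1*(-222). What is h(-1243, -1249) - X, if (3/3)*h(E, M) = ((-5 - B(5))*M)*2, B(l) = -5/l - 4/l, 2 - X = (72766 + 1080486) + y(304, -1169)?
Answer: 5808213/5 ≈ 1.1616e+6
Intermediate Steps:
y(q, I) = 399 (y(q, I) = 177 + 222 = 399)
X = -1153649 (X = 2 - ((72766 + 1080486) + 399) = 2 - (1153252 + 399) = 2 - 1*1153651 = 2 - 1153651 = -1153649)
B(l) = -9/l
h(E, M) = -32*M/5 (h(E, M) = ((-5 - (-9)/5)*M)*2 = ((-5 - 1*(-9/5))*M)*2 = ((-5 + 9/5)*M)*2 = -16*M/5*2 = -32*M/5)
h(-1243, -1249) - X = -32/5*(-1249) - 1*(-1153649) = 39968/5 + 1153649 = 5808213/5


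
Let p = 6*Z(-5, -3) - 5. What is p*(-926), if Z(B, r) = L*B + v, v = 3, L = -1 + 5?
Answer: 99082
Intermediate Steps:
L = 4
Z(B, r) = 3 + 4*B (Z(B, r) = 4*B + 3 = 3 + 4*B)
p = -107 (p = 6*(3 + 4*(-5)) - 5 = 6*(3 - 20) - 5 = 6*(-17) - 5 = -102 - 5 = -107)
p*(-926) = -107*(-926) = 99082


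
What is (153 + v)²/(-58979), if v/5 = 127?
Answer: -620944/58979 ≈ -10.528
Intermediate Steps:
v = 635 (v = 5*127 = 635)
(153 + v)²/(-58979) = (153 + 635)²/(-58979) = 788²*(-1/58979) = 620944*(-1/58979) = -620944/58979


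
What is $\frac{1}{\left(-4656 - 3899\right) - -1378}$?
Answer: $- \frac{1}{7177} \approx -0.00013933$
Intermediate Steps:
$\frac{1}{\left(-4656 - 3899\right) - -1378} = \frac{1}{\left(-4656 - 3899\right) + \left(-3413 + 4791\right)} = \frac{1}{-8555 + 1378} = \frac{1}{-7177} = - \frac{1}{7177}$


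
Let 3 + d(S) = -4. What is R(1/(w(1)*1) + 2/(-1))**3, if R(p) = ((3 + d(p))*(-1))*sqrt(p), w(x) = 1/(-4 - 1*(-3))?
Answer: -192*I*sqrt(3) ≈ -332.55*I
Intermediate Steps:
d(S) = -7 (d(S) = -3 - 4 = -7)
w(x) = -1 (w(x) = 1/(-4 + 3) = 1/(-1) = -1)
R(p) = 4*sqrt(p) (R(p) = ((3 - 7)*(-1))*sqrt(p) = (-4*(-1))*sqrt(p) = 4*sqrt(p))
R(1/(w(1)*1) + 2/(-1))**3 = (4*sqrt(1/(-1*1) + 2/(-1)))**3 = (4*sqrt(1/(-1) + 2*(-1)))**3 = (4*sqrt(1*(-1) - 2))**3 = (4*sqrt(-1 - 2))**3 = (4*sqrt(-3))**3 = (4*(I*sqrt(3)))**3 = (4*I*sqrt(3))**3 = -192*I*sqrt(3)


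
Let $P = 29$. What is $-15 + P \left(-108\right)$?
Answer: $-3147$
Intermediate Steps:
$-15 + P \left(-108\right) = -15 + 29 \left(-108\right) = -15 - 3132 = -3147$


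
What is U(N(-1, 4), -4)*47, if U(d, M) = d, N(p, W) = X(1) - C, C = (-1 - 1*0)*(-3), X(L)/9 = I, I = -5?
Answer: -2256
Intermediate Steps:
X(L) = -45 (X(L) = 9*(-5) = -45)
C = 3 (C = (-1 + 0)*(-3) = -1*(-3) = 3)
N(p, W) = -48 (N(p, W) = -45 - 1*3 = -45 - 3 = -48)
U(N(-1, 4), -4)*47 = -48*47 = -2256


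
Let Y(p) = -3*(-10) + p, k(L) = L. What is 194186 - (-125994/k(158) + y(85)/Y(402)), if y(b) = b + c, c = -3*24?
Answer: 6654393485/34128 ≈ 1.9498e+5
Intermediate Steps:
c = -72
y(b) = -72 + b (y(b) = b - 72 = -72 + b)
Y(p) = 30 + p
194186 - (-125994/k(158) + y(85)/Y(402)) = 194186 - (-125994/158 + (-72 + 85)/(30 + 402)) = 194186 - (-125994*1/158 + 13/432) = 194186 - (-62997/79 + 13*(1/432)) = 194186 - (-62997/79 + 13/432) = 194186 - 1*(-27213677/34128) = 194186 + 27213677/34128 = 6654393485/34128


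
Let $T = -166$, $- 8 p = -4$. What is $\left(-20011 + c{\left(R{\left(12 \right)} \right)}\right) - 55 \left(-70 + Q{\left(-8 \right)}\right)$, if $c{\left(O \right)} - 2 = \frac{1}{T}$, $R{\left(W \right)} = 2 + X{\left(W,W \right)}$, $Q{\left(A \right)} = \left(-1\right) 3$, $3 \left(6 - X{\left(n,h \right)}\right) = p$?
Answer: $- \frac{2655005}{166} \approx -15994.0$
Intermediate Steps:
$p = \frac{1}{2}$ ($p = \left(- \frac{1}{8}\right) \left(-4\right) = \frac{1}{2} \approx 0.5$)
$X{\left(n,h \right)} = \frac{35}{6}$ ($X{\left(n,h \right)} = 6 - \frac{1}{6} = \frac{35}{6}$)
$Q{\left(A \right)} = -3$
$R{\left(W \right)} = \frac{47}{6}$ ($R{\left(W \right)} = 2 + \frac{35}{6} = \frac{47}{6}$)
$c{\left(O \right)} = \frac{331}{166}$ ($c{\left(O \right)} = 2 + \frac{1}{-166} = 2 - \frac{1}{166} = \frac{331}{166}$)
$\left(-20011 + c{\left(R{\left(12 \right)} \right)}\right) - 55 \left(-70 + Q{\left(-8 \right)}\right) = \left(-20011 + \frac{331}{166}\right) - 55 \left(-70 - 3\right) = - \frac{3321495}{166} - -4015 = - \frac{3321495}{166} + 4015 = - \frac{2655005}{166}$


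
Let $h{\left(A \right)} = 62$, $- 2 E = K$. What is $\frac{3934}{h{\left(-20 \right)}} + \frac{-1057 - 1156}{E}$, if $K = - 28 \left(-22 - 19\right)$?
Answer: $\frac{1197661}{17794} \approx 67.307$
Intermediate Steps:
$K = 1148$ ($K = \left(-28\right) \left(-41\right) = 1148$)
$E = -574$ ($E = \left(- \frac{1}{2}\right) 1148 = -574$)
$\frac{3934}{h{\left(-20 \right)}} + \frac{-1057 - 1156}{E} = \frac{3934}{62} + \frac{-1057 - 1156}{-574} = 3934 \cdot \frac{1}{62} + \left(-1057 - 1156\right) \left(- \frac{1}{574}\right) = \frac{1967}{31} - - \frac{2213}{574} = \frac{1967}{31} + \frac{2213}{574} = \frac{1197661}{17794}$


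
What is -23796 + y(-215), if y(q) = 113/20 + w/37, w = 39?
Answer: -17604079/740 ≈ -23789.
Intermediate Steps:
y(q) = 4961/740 (y(q) = 113/20 + 39/37 = 4961/740)
-23796 + y(-215) = -23796 + 4961/740 = -17604079/740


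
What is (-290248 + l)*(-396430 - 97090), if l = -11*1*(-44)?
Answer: 143004329280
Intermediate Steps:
l = 484 (l = -11*(-44) = 484)
(-290248 + l)*(-396430 - 97090) = (-290248 + 484)*(-396430 - 97090) = -289764*(-493520) = 143004329280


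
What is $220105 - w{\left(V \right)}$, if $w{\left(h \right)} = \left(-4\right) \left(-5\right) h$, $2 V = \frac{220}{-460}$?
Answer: $\frac{5062525}{23} \approx 2.2011 \cdot 10^{5}$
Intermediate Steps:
$V = - \frac{11}{46}$ ($V = \frac{220 \frac{1}{-460}}{2} = \frac{220 \left(- \frac{1}{460}\right)}{2} = \frac{1}{2} \left(- \frac{11}{23}\right) = - \frac{11}{46} \approx -0.23913$)
$w{\left(h \right)} = 20 h$
$220105 - w{\left(V \right)} = 220105 - 20 \left(- \frac{11}{46}\right) = 220105 - - \frac{110}{23} = 220105 + \frac{110}{23} = \frac{5062525}{23}$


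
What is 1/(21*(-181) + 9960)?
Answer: 1/6159 ≈ 0.00016236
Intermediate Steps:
1/(21*(-181) + 9960) = 1/(-3801 + 9960) = 1/6159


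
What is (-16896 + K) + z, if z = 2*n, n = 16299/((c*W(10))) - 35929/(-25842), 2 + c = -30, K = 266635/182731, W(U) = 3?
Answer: -650948986214075/37777076016 ≈ -17231.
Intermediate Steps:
K = 266635/182731 (K = 266635*(1/182731) = 266635/182731 ≈ 1.4592)
c = -32 (c = -2 - 30 = -32)
n = -69624929/413472 (n = 16299/((-32*3)) - 35929/(-25842) = 16299/(-96) - 35929*(-1/25842) = 16299*(-1/96) + 35929/25842 = -5433/32 + 35929/25842 = -69624929/413472 ≈ -168.39)
z = -69624929/206736 (z = 2*(-69624929/413472) = -69624929/206736 ≈ -336.78)
(-16896 + K) + z = (-16896 + 266635/182731) - 69624929/206736 = -3087156341/182731 - 69624929/206736 = -650948986214075/37777076016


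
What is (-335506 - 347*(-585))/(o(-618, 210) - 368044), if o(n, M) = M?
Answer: 132511/367834 ≈ 0.36025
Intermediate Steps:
(-335506 - 347*(-585))/(o(-618, 210) - 368044) = (-335506 - 347*(-585))/(210 - 368044) = (-335506 + 202995)/(-367834) = -132511*(-1/367834) = 132511/367834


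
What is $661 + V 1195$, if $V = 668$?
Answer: $798921$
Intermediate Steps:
$661 + V 1195 = 661 + 668 \cdot 1195 = 661 + 798260 = 798921$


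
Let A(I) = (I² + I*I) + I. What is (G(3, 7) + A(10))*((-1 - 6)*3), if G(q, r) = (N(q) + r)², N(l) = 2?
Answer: -6111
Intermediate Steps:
G(q, r) = (2 + r)²
A(I) = I + 2*I² (A(I) = (I² + I²) + I = 2*I² + I = I + 2*I²)
(G(3, 7) + A(10))*((-1 - 6)*3) = ((2 + 7)² + 10*(1 + 2*10))*((-1 - 6)*3) = (9² + 10*(1 + 20))*(-7*3) = (81 + 10*21)*(-21) = (81 + 210)*(-21) = 291*(-21) = -6111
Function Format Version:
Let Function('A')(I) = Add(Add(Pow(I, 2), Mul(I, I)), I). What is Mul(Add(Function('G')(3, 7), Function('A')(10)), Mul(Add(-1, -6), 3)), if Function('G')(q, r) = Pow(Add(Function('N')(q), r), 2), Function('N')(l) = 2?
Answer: -6111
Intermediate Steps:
Function('G')(q, r) = Pow(Add(2, r), 2)
Function('A')(I) = Add(I, Mul(2, Pow(I, 2))) (Function('A')(I) = Add(Add(Pow(I, 2), Pow(I, 2)), I) = Add(Mul(2, Pow(I, 2)), I) = Add(I, Mul(2, Pow(I, 2))))
Mul(Add(Function('G')(3, 7), Function('A')(10)), Mul(Add(-1, -6), 3)) = Mul(Add(Pow(Add(2, 7), 2), Mul(10, Add(1, Mul(2, 10)))), Mul(Add(-1, -6), 3)) = Mul(Add(Pow(9, 2), Mul(10, Add(1, 20))), Mul(-7, 3)) = Mul(Add(81, Mul(10, 21)), -21) = Mul(Add(81, 210), -21) = Mul(291, -21) = -6111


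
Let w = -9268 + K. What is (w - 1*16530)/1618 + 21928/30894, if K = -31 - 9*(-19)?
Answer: -189299687/12496623 ≈ -15.148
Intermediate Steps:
K = 140 (K = -31 + 171 = 140)
w = -9128 (w = -9268 + 140 = -9128)
(w - 1*16530)/1618 + 21928/30894 = (-9128 - 1*16530)/1618 + 21928/30894 = (-9128 - 16530)*(1/1618) + 21928*(1/30894) = -25658*1/1618 + 10964/15447 = -12829/809 + 10964/15447 = -189299687/12496623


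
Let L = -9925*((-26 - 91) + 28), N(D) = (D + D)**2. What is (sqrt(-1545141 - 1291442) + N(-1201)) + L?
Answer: 6652929 + I*sqrt(2836583) ≈ 6.6529e+6 + 1684.2*I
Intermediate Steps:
N(D) = 4*D**2 (N(D) = (2*D)**2 = 4*D**2)
L = 883325 (L = -9925*(-117 + 28) = -9925*(-89) = 883325)
(sqrt(-1545141 - 1291442) + N(-1201)) + L = (sqrt(-1545141 - 1291442) + 4*(-1201)**2) + 883325 = (sqrt(-2836583) + 4*1442401) + 883325 = (I*sqrt(2836583) + 5769604) + 883325 = (5769604 + I*sqrt(2836583)) + 883325 = 6652929 + I*sqrt(2836583)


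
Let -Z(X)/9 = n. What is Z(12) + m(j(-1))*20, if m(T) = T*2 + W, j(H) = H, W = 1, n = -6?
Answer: 34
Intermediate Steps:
Z(X) = 54 (Z(X) = -9*(-6) = 54)
m(T) = 1 + 2*T (m(T) = T*2 + 1 = 2*T + 1 = 1 + 2*T)
Z(12) + m(j(-1))*20 = 54 + (1 + 2*(-1))*20 = 54 + (1 - 2)*20 = 54 - 1*20 = 54 - 20 = 34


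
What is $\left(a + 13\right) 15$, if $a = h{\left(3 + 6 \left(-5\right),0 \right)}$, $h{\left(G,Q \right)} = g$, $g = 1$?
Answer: $210$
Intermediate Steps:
$h{\left(G,Q \right)} = 1$
$a = 1$
$\left(a + 13\right) 15 = \left(1 + 13\right) 15 = 14 \cdot 15 = 210$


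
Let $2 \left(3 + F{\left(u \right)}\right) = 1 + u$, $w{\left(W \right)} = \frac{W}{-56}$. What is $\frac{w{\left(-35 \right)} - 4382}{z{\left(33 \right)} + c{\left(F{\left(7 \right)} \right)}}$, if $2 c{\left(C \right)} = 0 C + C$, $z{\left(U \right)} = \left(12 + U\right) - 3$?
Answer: $- \frac{35051}{340} \approx -103.09$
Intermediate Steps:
$z{\left(U \right)} = 9 + U$
$w{\left(W \right)} = - \frac{W}{56}$ ($w{\left(W \right)} = W \left(- \frac{1}{56}\right) = - \frac{W}{56}$)
$F{\left(u \right)} = - \frac{5}{2} + \frac{u}{2}$ ($F{\left(u \right)} = -3 + \frac{1 + u}{2} = -3 + \left(\frac{1}{2} + \frac{u}{2}\right) = - \frac{5}{2} + \frac{u}{2}$)
$c{\left(C \right)} = \frac{C}{2}$ ($c{\left(C \right)} = \frac{0 C + C}{2} = \frac{0 + C}{2} = \frac{C}{2}$)
$\frac{w{\left(-35 \right)} - 4382}{z{\left(33 \right)} + c{\left(F{\left(7 \right)} \right)}} = \frac{\left(- \frac{1}{56}\right) \left(-35\right) - 4382}{\left(9 + 33\right) + \frac{- \frac{5}{2} + \frac{1}{2} \cdot 7}{2}} = \frac{\frac{5}{8} - 4382}{42 + \frac{- \frac{5}{2} + \frac{7}{2}}{2}} = - \frac{35051}{8 \left(42 + \frac{1}{2} \cdot 1\right)} = - \frac{35051}{8 \left(42 + \frac{1}{2}\right)} = - \frac{35051}{8 \cdot \frac{85}{2}} = \left(- \frac{35051}{8}\right) \frac{2}{85} = - \frac{35051}{340}$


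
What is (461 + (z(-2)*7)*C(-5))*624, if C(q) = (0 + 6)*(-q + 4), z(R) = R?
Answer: -184080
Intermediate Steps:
C(q) = 24 - 6*q (C(q) = 6*(4 - q) = 24 - 6*q)
(461 + (z(-2)*7)*C(-5))*624 = (461 + (-2*7)*(24 - 6*(-5)))*624 = (461 - 14*(24 + 30))*624 = (461 - 14*54)*624 = (461 - 756)*624 = -295*624 = -184080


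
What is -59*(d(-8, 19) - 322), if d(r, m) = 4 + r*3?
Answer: 20178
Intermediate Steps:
d(r, m) = 4 + 3*r
-59*(d(-8, 19) - 322) = -59*((4 + 3*(-8)) - 322) = -59*((4 - 24) - 322) = -59*(-20 - 322) = -59*(-342) = 20178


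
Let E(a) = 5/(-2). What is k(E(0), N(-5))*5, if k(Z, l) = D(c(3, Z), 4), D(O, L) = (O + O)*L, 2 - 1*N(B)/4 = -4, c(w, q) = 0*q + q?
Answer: -100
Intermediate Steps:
c(w, q) = q (c(w, q) = 0 + q = q)
N(B) = 24 (N(B) = 8 - 4*(-4) = 8 + 16 = 24)
E(a) = -5/2 (E(a) = 5*(-½) = -5/2)
D(O, L) = 2*L*O (D(O, L) = (2*O)*L = 2*L*O)
k(Z, l) = 8*Z (k(Z, l) = 2*4*Z = 8*Z)
k(E(0), N(-5))*5 = (8*(-5/2))*5 = -20*5 = -100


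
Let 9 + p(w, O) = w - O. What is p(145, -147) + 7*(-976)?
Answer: -6549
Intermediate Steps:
p(w, O) = -9 + w - O (p(w, O) = -9 + (w - O) = -9 + w - O)
p(145, -147) + 7*(-976) = (-9 + 145 - 1*(-147)) + 7*(-976) = (-9 + 145 + 147) - 6832 = 283 - 6832 = -6549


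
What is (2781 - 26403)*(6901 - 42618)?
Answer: 843706974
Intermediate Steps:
(2781 - 26403)*(6901 - 42618) = -23622*(-35717) = 843706974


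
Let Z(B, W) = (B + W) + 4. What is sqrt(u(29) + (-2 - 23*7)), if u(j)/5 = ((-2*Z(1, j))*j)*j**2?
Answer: I*sqrt(8292423) ≈ 2879.7*I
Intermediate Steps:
Z(B, W) = 4 + B + W
u(j) = 5*j**3*(-10 - 2*j) (u(j) = 5*(((-2*(4 + 1 + j))*j)*j**2) = 5*(((-2*(5 + j))*j)*j**2) = 5*(((-10 - 2*j)*j)*j**2) = 5*((j*(-10 - 2*j))*j**2) = 5*(j**3*(-10 - 2*j)) = 5*j**3*(-10 - 2*j))
sqrt(u(29) + (-2 - 23*7)) = sqrt(10*29**3*(-5 - 1*29) + (-2 - 23*7)) = sqrt(10*24389*(-5 - 29) + (-2 - 161)) = sqrt(10*24389*(-34) - 163) = sqrt(-8292260 - 163) = sqrt(-8292423) = I*sqrt(8292423)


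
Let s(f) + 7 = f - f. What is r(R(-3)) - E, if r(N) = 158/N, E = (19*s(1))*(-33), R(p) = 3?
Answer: -13009/3 ≈ -4336.3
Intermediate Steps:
s(f) = -7 (s(f) = -7 + (f - f) = -7 + 0 = -7)
E = 4389 (E = (19*(-7))*(-33) = -133*(-33) = 4389)
r(R(-3)) - E = 158/3 - 1*4389 = 158*(1/3) - 4389 = 158/3 - 4389 = -13009/3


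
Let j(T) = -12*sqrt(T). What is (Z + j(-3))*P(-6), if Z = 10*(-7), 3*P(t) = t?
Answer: 140 + 24*I*sqrt(3) ≈ 140.0 + 41.569*I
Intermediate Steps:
P(t) = t/3
Z = -70
(Z + j(-3))*P(-6) = (-70 - 12*I*sqrt(3))*((1/3)*(-6)) = (-70 - 12*I*sqrt(3))*(-2) = 140 + 24*I*sqrt(3)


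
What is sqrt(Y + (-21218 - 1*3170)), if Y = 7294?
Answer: I*sqrt(17094) ≈ 130.74*I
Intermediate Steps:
sqrt(Y + (-21218 - 1*3170)) = sqrt(7294 + (-21218 - 1*3170)) = sqrt(7294 + (-21218 - 3170)) = sqrt(7294 - 24388) = sqrt(-17094) = I*sqrt(17094)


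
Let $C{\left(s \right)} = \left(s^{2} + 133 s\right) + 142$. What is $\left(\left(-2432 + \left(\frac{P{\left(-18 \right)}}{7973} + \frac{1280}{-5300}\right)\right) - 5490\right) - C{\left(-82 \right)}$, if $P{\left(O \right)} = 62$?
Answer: $- \frac{8202558132}{2112845} \approx -3882.2$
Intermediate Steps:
$C{\left(s \right)} = 142 + s^{2} + 133 s$
$\left(\left(-2432 + \left(\frac{P{\left(-18 \right)}}{7973} + \frac{1280}{-5300}\right)\right) - 5490\right) - C{\left(-82 \right)} = \left(\left(-2432 + \left(\frac{62}{7973} + \frac{1280}{-5300}\right)\right) - 5490\right) - \left(142 + \left(-82\right)^{2} + 133 \left(-82\right)\right) = \left(\left(-2432 + \left(62 \cdot \frac{1}{7973} + 1280 \left(- \frac{1}{5300}\right)\right)\right) - 5490\right) - \left(142 + 6724 - 10906\right) = \left(\left(-2432 + \left(\frac{62}{7973} - \frac{64}{265}\right)\right) - 5490\right) - -4040 = \left(\left(-2432 - \frac{493842}{2112845}\right) - 5490\right) + 4040 = \left(- \frac{5138932882}{2112845} - 5490\right) + 4040 = - \frac{16738451932}{2112845} + 4040 = - \frac{8202558132}{2112845}$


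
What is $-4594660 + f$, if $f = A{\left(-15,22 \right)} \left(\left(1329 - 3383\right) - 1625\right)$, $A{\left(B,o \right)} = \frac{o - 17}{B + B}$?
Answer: $- \frac{27564281}{6} \approx -4.594 \cdot 10^{6}$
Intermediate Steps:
$A{\left(B,o \right)} = \frac{-17 + o}{2 B}$
$f = \frac{3679}{6}$ ($f = \frac{-17 + 22}{2 \left(-15\right)} \left(\left(1329 - 3383\right) - 1625\right) = \frac{1}{2} \left(- \frac{1}{15}\right) 5 \left(-2054 - 1625\right) = \left(- \frac{1}{6}\right) \left(-3679\right) = \frac{3679}{6} \approx 613.17$)
$-4594660 + f = -4594660 + \frac{3679}{6} = - \frac{27564281}{6}$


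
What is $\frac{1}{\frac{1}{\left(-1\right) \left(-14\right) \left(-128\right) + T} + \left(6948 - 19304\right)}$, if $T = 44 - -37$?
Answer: $- \frac{1711}{21141117} \approx -8.0932 \cdot 10^{-5}$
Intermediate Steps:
$T = 81$ ($T = 44 + 37 = 81$)
$\frac{1}{\frac{1}{\left(-1\right) \left(-14\right) \left(-128\right) + T} + \left(6948 - 19304\right)} = \frac{1}{\frac{1}{\left(-1\right) \left(-14\right) \left(-128\right) + 81} + \left(6948 - 19304\right)} = \frac{1}{\frac{1}{14 \left(-128\right) + 81} + \left(6948 - 19304\right)} = \frac{1}{\frac{1}{-1792 + 81} - 12356} = \frac{1}{\frac{1}{-1711} - 12356} = \frac{1}{- \frac{1}{1711} - 12356} = \frac{1}{- \frac{21141117}{1711}} = - \frac{1711}{21141117}$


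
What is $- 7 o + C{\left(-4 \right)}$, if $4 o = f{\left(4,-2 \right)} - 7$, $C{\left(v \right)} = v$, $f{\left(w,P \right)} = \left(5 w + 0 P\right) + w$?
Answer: $- \frac{135}{4} \approx -33.75$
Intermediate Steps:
$f{\left(w,P \right)} = 6 w$ ($f{\left(w,P \right)} = \left(5 w + 0\right) + w = 5 w + w = 6 w$)
$o = \frac{17}{4}$ ($o = \frac{6 \cdot 4 - 7}{4} = \frac{24 - 7}{4} = \frac{1}{4} \cdot 17 = \frac{17}{4} \approx 4.25$)
$- 7 o + C{\left(-4 \right)} = \left(-7\right) \frac{17}{4} - 4 = - \frac{119}{4} - 4 = - \frac{135}{4}$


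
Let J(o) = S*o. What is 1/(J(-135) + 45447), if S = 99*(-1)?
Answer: 1/58812 ≈ 1.7003e-5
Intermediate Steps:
S = -99
J(o) = -99*o
1/(J(-135) + 45447) = 1/(-99*(-135) + 45447) = 1/(13365 + 45447) = 1/58812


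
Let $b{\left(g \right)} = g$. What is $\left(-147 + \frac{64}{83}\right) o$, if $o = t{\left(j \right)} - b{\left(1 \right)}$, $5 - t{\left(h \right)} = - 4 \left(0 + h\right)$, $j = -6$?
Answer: $\frac{242740}{83} \approx 2924.6$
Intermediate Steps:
$t{\left(h \right)} = 5 + 4 h$ ($t{\left(h \right)} = 5 - - 4 \left(0 + h\right) = 5 - - 4 h = 5 + 4 h$)
$o = -20$ ($o = \left(5 + 4 \left(-6\right)\right) - 1 = \left(5 - 24\right) - 1 = -19 - 1 = -20$)
$\left(-147 + \frac{64}{83}\right) o = \left(-147 + \frac{64}{83}\right) \left(-20\right) = \left(- \frac{12137}{83}\right) \left(-20\right) = \frac{242740}{83}$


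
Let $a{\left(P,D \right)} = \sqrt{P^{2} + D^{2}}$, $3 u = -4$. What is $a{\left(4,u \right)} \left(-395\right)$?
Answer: $- \frac{1580 \sqrt{10}}{3} \approx -1665.5$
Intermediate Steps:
$u = - \frac{4}{3}$ ($u = \frac{1}{3} \left(-4\right) = - \frac{4}{3} \approx -1.3333$)
$a{\left(P,D \right)} = \sqrt{D^{2} + P^{2}}$
$a{\left(4,u \right)} \left(-395\right) = \sqrt{\left(- \frac{4}{3}\right)^{2} + 4^{2}} \left(-395\right) = \sqrt{\frac{16}{9} + 16} \left(-395\right) = \sqrt{\frac{160}{9}} \left(-395\right) = \frac{4 \sqrt{10}}{3} \left(-395\right) = - \frac{1580 \sqrt{10}}{3}$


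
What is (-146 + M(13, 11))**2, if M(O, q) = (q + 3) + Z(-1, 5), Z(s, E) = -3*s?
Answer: 16641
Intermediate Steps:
M(O, q) = 6 + q (M(O, q) = (q + 3) - 3*(-1) = (3 + q) + 3 = 6 + q)
(-146 + M(13, 11))**2 = (-146 + (6 + 11))**2 = (-146 + 17)**2 = (-129)**2 = 16641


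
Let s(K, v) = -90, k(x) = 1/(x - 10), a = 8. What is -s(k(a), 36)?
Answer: 90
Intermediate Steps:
k(x) = 1/(-10 + x)
-s(k(a), 36) = -1*(-90) = 90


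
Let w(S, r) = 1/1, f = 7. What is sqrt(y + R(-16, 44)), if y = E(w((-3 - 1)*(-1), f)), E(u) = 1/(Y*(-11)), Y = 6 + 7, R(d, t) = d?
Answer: I*sqrt(327327)/143 ≈ 4.0009*I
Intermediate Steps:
w(S, r) = 1
Y = 13
E(u) = -1/143 (E(u) = 1/(13*(-11)) = 1/(-143) = -1/143)
y = -1/143 ≈ -0.0069930
sqrt(y + R(-16, 44)) = sqrt(-1/143 - 16) = sqrt(-2289/143) = I*sqrt(327327)/143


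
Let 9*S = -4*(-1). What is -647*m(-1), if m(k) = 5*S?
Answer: -12940/9 ≈ -1437.8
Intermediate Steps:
S = 4/9 (S = (-4*(-1))/9 = (⅑)*4 = 4/9 ≈ 0.44444)
m(k) = 20/9 (m(k) = 5*(4/9) = 20/9)
-647*m(-1) = -647*20/9 = -12940/9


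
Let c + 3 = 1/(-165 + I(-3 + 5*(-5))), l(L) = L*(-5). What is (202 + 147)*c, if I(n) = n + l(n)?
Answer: -55840/53 ≈ -1053.6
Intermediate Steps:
l(L) = -5*L
I(n) = -4*n (I(n) = n - 5*n = -4*n)
c = -160/53 (c = -3 + 1/(-165 - 4*(-3 + 5*(-5))) = -3 + 1/(-165 - 4*(-3 - 25)) = -3 + 1/(-165 - 4*(-28)) = -3 + 1/(-165 + 112) = -3 + 1/(-53) = -3 - 1/53 = -160/53 ≈ -3.0189)
(202 + 147)*c = (202 + 147)*(-160/53) = 349*(-160/53) = -55840/53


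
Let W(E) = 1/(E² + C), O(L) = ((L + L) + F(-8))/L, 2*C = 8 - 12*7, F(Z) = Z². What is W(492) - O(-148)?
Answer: -14037471/8954962 ≈ -1.5676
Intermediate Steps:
C = -38 (C = (8 - 12*7)/2 = (8 - 84)/2 = (½)*(-76) = -38)
O(L) = (64 + 2*L)/L (O(L) = ((L + L) + (-8)²)/L = (2*L + 64)/L = (64 + 2*L)/L)
W(E) = 1/(-38 + E²) (W(E) = 1/(E² - 38) = 1/(-38 + E²))
W(492) - O(-148) = 1/(-38 + 492²) - (2 + 64/(-148)) = 1/(-38 + 242064) - (2 + 64*(-1/148)) = 1/242026 - (2 - 16/37) = 1/242026 - 1*58/37 = 1/242026 - 58/37 = -14037471/8954962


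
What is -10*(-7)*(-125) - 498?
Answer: -9248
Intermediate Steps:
-10*(-7)*(-125) - 498 = 70*(-125) - 498 = -8750 - 498 = -9248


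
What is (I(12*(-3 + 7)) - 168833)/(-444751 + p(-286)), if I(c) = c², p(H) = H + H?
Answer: 166529/445323 ≈ 0.37395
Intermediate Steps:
p(H) = 2*H
(I(12*(-3 + 7)) - 168833)/(-444751 + p(-286)) = ((12*(-3 + 7))² - 168833)/(-444751 + 2*(-286)) = ((12*4)² - 168833)/(-444751 - 572) = (48² - 168833)/(-445323) = (2304 - 168833)*(-1/445323) = -166529*(-1/445323) = 166529/445323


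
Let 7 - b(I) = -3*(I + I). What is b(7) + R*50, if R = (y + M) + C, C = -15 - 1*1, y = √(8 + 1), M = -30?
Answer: -2101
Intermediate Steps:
b(I) = 7 + 6*I (b(I) = 7 - (-3)*(I + I) = 7 - (-3)*2*I = 7 - (-6)*I = 7 + 6*I)
y = 3 (y = √9 = 3)
C = -16 (C = -15 - 1 = -16)
R = -43 (R = (3 - 30) - 16 = -27 - 16 = -43)
b(7) + R*50 = (7 + 6*7) - 43*50 = (7 + 42) - 2150 = 49 - 2150 = -2101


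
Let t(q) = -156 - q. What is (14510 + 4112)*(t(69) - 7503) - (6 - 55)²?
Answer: -143913217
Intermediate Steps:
(14510 + 4112)*(t(69) - 7503) - (6 - 55)² = (14510 + 4112)*((-156 - 1*69) - 7503) - (6 - 55)² = 18622*((-156 - 69) - 7503) - 1*(-49)² = 18622*(-225 - 7503) - 1*2401 = 18622*(-7728) - 2401 = -143910816 - 2401 = -143913217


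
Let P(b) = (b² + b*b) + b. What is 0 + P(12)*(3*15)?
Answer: 13500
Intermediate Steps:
P(b) = b + 2*b² (P(b) = (b² + b²) + b = 2*b² + b = b + 2*b²)
0 + P(12)*(3*15) = 0 + (12*(1 + 2*12))*(3*15) = 0 + (12*(1 + 24))*45 = 0 + (12*25)*45 = 0 + 300*45 = 0 + 13500 = 13500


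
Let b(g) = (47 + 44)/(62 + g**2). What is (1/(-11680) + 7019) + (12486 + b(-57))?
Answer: 107758254567/5524640 ≈ 19505.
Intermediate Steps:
b(g) = 91/(62 + g**2)
(1/(-11680) + 7019) + (12486 + b(-57)) = (1/(-11680) + 7019) + (12486 + 91/(62 + (-57)**2)) = (-1/11680 + 7019) + (12486 + 91/(62 + 3249)) = 81981919/11680 + (12486 + 91/3311) = 81981919/11680 + (12486 + 91*(1/3311)) = 81981919/11680 + (12486 + 13/473) = 81981919/11680 + 5905891/473 = 107758254567/5524640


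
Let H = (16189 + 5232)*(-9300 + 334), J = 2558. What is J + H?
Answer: -192058128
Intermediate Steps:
H = -192060686 (H = 21421*(-8966) = -192060686)
J + H = 2558 - 192060686 = -192058128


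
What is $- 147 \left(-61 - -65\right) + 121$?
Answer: $-467$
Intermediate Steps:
$- 147 \left(-61 - -65\right) + 121 = - 147 \left(-61 + 65\right) + 121 = \left(-147\right) 4 + 121 = -588 + 121 = -467$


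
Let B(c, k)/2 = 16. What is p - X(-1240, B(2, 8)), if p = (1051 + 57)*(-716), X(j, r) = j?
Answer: -792088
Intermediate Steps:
B(c, k) = 32 (B(c, k) = 2*16 = 32)
p = -793328 (p = 1108*(-716) = -793328)
p - X(-1240, B(2, 8)) = -793328 - 1*(-1240) = -793328 + 1240 = -792088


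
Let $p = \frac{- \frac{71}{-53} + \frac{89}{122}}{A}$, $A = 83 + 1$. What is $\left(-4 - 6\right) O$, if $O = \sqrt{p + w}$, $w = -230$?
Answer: $- \frac{5 i \sqrt{16960994091426}}{135786} \approx - 151.65 i$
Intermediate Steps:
$A = 84$
$p = \frac{13379}{543144}$ ($p = \frac{- \frac{71}{-53} + \frac{89}{122}}{84} = \left(\left(-71\right) \left(- \frac{1}{53}\right) + 89 \cdot \frac{1}{122}\right) \frac{1}{84} = \left(\frac{71}{53} + \frac{89}{122}\right) \frac{1}{84} = \frac{13379}{6466} \cdot \frac{1}{84} = \frac{13379}{543144} \approx 0.024633$)
$O = \frac{i \sqrt{16960994091426}}{271572}$ ($O = \sqrt{\frac{13379}{543144} - 230} = \sqrt{- \frac{124909741}{543144}} = \frac{i \sqrt{16960994091426}}{271572} \approx 15.165 i$)
$\left(-4 - 6\right) O = \left(-4 - 6\right) \frac{i \sqrt{16960994091426}}{271572} = - 10 \frac{i \sqrt{16960994091426}}{271572} = - \frac{5 i \sqrt{16960994091426}}{135786}$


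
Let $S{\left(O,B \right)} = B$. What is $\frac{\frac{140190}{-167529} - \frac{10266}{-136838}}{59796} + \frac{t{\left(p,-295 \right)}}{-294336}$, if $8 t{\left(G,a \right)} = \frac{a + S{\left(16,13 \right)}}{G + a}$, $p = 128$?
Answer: $- \frac{16791135270317185}{1247771156459135083776} \approx -1.3457 \cdot 10^{-5}$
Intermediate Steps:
$t{\left(G,a \right)} = \frac{13 + a}{8 \left(G + a\right)}$ ($t{\left(G,a \right)} = \frac{\left(a + 13\right) \frac{1}{G + a}}{8} = \frac{\left(13 + a\right) \frac{1}{G + a}}{8} = \frac{\frac{1}{G + a} \left(13 + a\right)}{8} = \frac{13 + a}{8 \left(G + a\right)}$)
$\frac{\frac{140190}{-167529} - \frac{10266}{-136838}}{59796} + \frac{t{\left(p,-295 \right)}}{-294336} = \frac{\frac{140190}{-167529} - \frac{10266}{-136838}}{59796} + \frac{\frac{1}{8} \frac{1}{128 - 295} \left(13 - 295\right)}{-294336} = \left(140190 \left(- \frac{1}{167529}\right) - - \frac{5133}{68419}\right) \frac{1}{59796} + \frac{1}{8} \frac{1}{-167} \left(-282\right) \left(- \frac{1}{294336}\right) = \left(- \frac{46730}{55843} + \frac{5133}{68419}\right) \frac{1}{59796} + \frac{1}{8} \left(- \frac{1}{167}\right) \left(-282\right) \left(- \frac{1}{294336}\right) = \left(- \frac{2910577751}{3820722217}\right) \frac{1}{59796} + \frac{141}{668} \left(- \frac{1}{294336}\right) = - \frac{2910577751}{228463905687732} - \frac{47}{65538816} = - \frac{16791135270317185}{1247771156459135083776}$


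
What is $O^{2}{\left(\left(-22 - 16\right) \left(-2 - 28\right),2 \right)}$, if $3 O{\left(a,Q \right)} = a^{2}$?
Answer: $187662240000$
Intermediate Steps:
$O{\left(a,Q \right)} = \frac{a^{2}}{3}$
$O^{2}{\left(\left(-22 - 16\right) \left(-2 - 28\right),2 \right)} = \left(\frac{\left(\left(-22 - 16\right) \left(-2 - 28\right)\right)^{2}}{3}\right)^{2} = \left(\frac{\left(\left(-38\right) \left(-30\right)\right)^{2}}{3}\right)^{2} = \left(\frac{1140^{2}}{3}\right)^{2} = \left(\frac{1}{3} \cdot 1299600\right)^{2} = 433200^{2} = 187662240000$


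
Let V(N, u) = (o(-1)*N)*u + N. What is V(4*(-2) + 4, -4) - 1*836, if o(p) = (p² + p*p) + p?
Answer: -824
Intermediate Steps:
o(p) = p + 2*p² (o(p) = (p² + p²) + p = 2*p² + p = p + 2*p²)
V(N, u) = N + N*u (V(N, u) = ((-(1 + 2*(-1)))*N)*u + N = ((-(1 - 2))*N)*u + N = ((-1*(-1))*N)*u + N = (1*N)*u + N = N*u + N = N + N*u)
V(4*(-2) + 4, -4) - 1*836 = (4*(-2) + 4)*(1 - 4) - 1*836 = (-8 + 4)*(-3) - 836 = -4*(-3) - 836 = 12 - 836 = -824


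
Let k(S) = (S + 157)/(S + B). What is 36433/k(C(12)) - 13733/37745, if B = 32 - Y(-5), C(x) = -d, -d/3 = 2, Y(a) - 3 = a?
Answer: 55004304921/6152435 ≈ 8940.3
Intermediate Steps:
Y(a) = 3 + a
d = -6 (d = -3*2 = -6)
C(x) = 6 (C(x) = -1*(-6) = 6)
B = 34 (B = 32 - (3 - 5) = 32 - 1*(-2) = 32 + 2 = 34)
k(S) = (157 + S)/(34 + S) (k(S) = (S + 157)/(S + 34) = (157 + S)/(34 + S))
36433/k(C(12)) - 13733/37745 = 36433/(((157 + 6)/(34 + 6))) - 13733/37745 = 36433/((163/40)) - 13733*1/37745 = 36433/(((1/40)*163)) - 13733/37745 = 36433/(163/40) - 13733/37745 = 36433*(40/163) - 13733/37745 = 1457320/163 - 13733/37745 = 55004304921/6152435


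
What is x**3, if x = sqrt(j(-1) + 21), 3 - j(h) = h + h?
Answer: 26*sqrt(26) ≈ 132.57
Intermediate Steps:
j(h) = 3 - 2*h (j(h) = 3 - (h + h) = 3 - 2*h)
x = sqrt(26) (x = sqrt((3 - 2*(-1)) + 21) = sqrt((3 + 2) + 21) = sqrt(5 + 21) = sqrt(26) ≈ 5.0990)
x**3 = (sqrt(26))**3 = 26*sqrt(26)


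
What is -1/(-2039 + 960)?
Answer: 1/1079 ≈ 0.00092678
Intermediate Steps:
-1/(-2039 + 960) = -1/(-1079) = -1*(-1/1079) = 1/1079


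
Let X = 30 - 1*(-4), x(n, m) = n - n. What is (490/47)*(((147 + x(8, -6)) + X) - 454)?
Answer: -133770/47 ≈ -2846.2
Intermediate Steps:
x(n, m) = 0
X = 34 (X = 30 + 4 = 34)
(490/47)*(((147 + x(8, -6)) + X) - 454) = (490/47)*(((147 + 0) + 34) - 454) = (490*(1/47))*((147 + 34) - 454) = 490*(181 - 454)/47 = (490/47)*(-273) = -133770/47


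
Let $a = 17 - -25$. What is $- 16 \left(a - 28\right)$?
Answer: $-224$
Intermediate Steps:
$a = 42$ ($a = 17 + 25 = 42$)
$- 16 \left(a - 28\right) = - 16 \left(42 - 28\right) = \left(-16\right) 14 = -224$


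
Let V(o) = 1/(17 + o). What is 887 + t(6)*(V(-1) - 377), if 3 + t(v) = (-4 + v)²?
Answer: 8161/16 ≈ 510.06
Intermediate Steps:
t(v) = -3 + (-4 + v)²
887 + t(6)*(V(-1) - 377) = 887 + (-3 + (-4 + 6)²)*(1/(17 - 1) - 377) = 887 + (-3 + 2²)*(1/16 - 377) = 887 + (-3 + 4)*(1/16 - 377) = 887 + 1*(-6031/16) = 887 - 6031/16 = 8161/16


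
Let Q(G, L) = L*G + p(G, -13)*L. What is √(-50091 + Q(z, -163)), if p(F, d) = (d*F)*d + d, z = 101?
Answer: 3*I*√316298 ≈ 1687.2*I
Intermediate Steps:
p(F, d) = d + F*d² (p(F, d) = (F*d)*d + d = F*d² + d = d + F*d²)
Q(G, L) = G*L + L*(-13 + 169*G) (Q(G, L) = L*G + (-13*(1 + G*(-13)))*L = G*L + (-13*(1 - 13*G))*L = G*L + (-13 + 169*G)*L = G*L + L*(-13 + 169*G))
√(-50091 + Q(z, -163)) = √(-50091 - 163*(-13 + 170*101)) = √(-50091 - 163*(-13 + 17170)) = √(-50091 - 163*17157) = √(-50091 - 2796591) = √(-2846682) = 3*I*√316298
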